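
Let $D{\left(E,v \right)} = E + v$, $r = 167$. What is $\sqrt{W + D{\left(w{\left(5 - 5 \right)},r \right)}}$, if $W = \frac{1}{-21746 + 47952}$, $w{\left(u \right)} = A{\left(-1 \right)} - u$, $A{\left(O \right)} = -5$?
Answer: $\frac{\sqrt{111254244838}}{26206} \approx 12.728$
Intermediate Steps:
$w{\left(u \right)} = -5 - u$
$W = \frac{1}{26206} \approx 3.8159 \cdot 10^{-5}$
$\sqrt{W + D{\left(w{\left(5 - 5 \right)},r \right)}} = \sqrt{\frac{1}{26206} + \left(\left(-5 - \left(5 - 5\right)\right) + 167\right)} = \sqrt{\frac{1}{26206} + \left(\left(-5 - 0\right) + 167\right)} = \sqrt{\frac{1}{26206} + \left(\left(-5 + 0\right) + 167\right)} = \sqrt{\frac{1}{26206} + \left(-5 + 167\right)} = \sqrt{\frac{1}{26206} + 162} = \sqrt{\frac{4245373}{26206}} = \frac{\sqrt{111254244838}}{26206}$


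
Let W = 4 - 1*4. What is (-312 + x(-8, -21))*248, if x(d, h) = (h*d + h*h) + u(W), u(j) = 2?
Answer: 74152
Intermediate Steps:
W = 0 (W = 4 - 4 = 0)
x(d, h) = 2 + h**2 + d*h (x(d, h) = (h*d + h*h) + 2 = (d*h + h**2) + 2 = (h**2 + d*h) + 2 = 2 + h**2 + d*h)
(-312 + x(-8, -21))*248 = (-312 + (2 + (-21)**2 - 8*(-21)))*248 = (-312 + (2 + 441 + 168))*248 = (-312 + 611)*248 = 299*248 = 74152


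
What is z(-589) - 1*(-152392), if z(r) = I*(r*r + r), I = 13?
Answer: 4654708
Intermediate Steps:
z(r) = 13*r + 13*r² (z(r) = 13*(r*r + r) = 13*(r² + r) = 13*(r + r²) = 13*r + 13*r²)
z(-589) - 1*(-152392) = 13*(-589)*(1 - 589) - 1*(-152392) = 13*(-589)*(-588) + 152392 = 4502316 + 152392 = 4654708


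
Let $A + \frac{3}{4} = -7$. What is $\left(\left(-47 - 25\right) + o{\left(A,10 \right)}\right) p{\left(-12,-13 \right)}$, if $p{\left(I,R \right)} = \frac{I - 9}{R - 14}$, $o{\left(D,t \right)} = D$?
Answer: $- \frac{2233}{36} \approx -62.028$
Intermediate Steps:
$A = - \frac{31}{4}$ ($A = - \frac{3}{4} - 7 = - \frac{31}{4} \approx -7.75$)
$p{\left(I,R \right)} = \frac{-9 + I}{-14 + R}$
$\left(\left(-47 - 25\right) + o{\left(A,10 \right)}\right) p{\left(-12,-13 \right)} = \left(\left(-47 - 25\right) - \frac{31}{4}\right) \frac{-9 - 12}{-14 - 13} = \left(-72 - \frac{31}{4}\right) \frac{1}{-27} \left(-21\right) = - \frac{319 \left(\left(- \frac{1}{27}\right) \left(-21\right)\right)}{4} = \left(- \frac{319}{4}\right) \frac{7}{9} = - \frac{2233}{36}$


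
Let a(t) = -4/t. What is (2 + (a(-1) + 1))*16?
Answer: 112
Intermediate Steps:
(2 + (a(-1) + 1))*16 = (2 + (-4/(-1) + 1))*16 = (2 + (-4*(-1) + 1))*16 = (2 + (4 + 1))*16 = (2 + 5)*16 = 7*16 = 112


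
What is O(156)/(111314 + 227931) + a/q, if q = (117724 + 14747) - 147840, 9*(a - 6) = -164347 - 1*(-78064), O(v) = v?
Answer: 3252703909/5213856405 ≈ 0.62386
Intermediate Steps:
a = -9581 (a = 6 + (-164347 - 1*(-78064))/9 = 6 + (-164347 + 78064)/9 = 6 + (⅑)*(-86283) = 6 - 9587 = -9581)
q = -15369 (q = 132471 - 147840 = -15369)
O(156)/(111314 + 227931) + a/q = 156/(111314 + 227931) - 9581/(-15369) = 156/339245 - 9581*(-1/15369) = 156*(1/339245) + 9581/15369 = 156/339245 + 9581/15369 = 3252703909/5213856405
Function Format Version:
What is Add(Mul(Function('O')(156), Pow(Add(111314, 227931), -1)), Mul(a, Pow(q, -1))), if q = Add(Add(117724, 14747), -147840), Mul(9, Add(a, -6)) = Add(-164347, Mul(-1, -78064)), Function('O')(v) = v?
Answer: Rational(3252703909, 5213856405) ≈ 0.62386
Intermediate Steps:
a = -9581 (a = Add(6, Mul(Rational(1, 9), Add(-164347, Mul(-1, -78064)))) = Add(6, Mul(Rational(1, 9), Add(-164347, 78064))) = Add(6, Mul(Rational(1, 9), -86283)) = Add(6, -9587) = -9581)
q = -15369 (q = Add(132471, -147840) = -15369)
Add(Mul(Function('O')(156), Pow(Add(111314, 227931), -1)), Mul(a, Pow(q, -1))) = Add(Mul(156, Pow(Add(111314, 227931), -1)), Mul(-9581, Pow(-15369, -1))) = Add(Mul(156, Pow(339245, -1)), Mul(-9581, Rational(-1, 15369))) = Add(Mul(156, Rational(1, 339245)), Rational(9581, 15369)) = Add(Rational(156, 339245), Rational(9581, 15369)) = Rational(3252703909, 5213856405)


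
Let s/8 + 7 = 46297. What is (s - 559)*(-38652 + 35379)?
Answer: -1210227753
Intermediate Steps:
s = 370320 (s = -56 + 8*46297 = -56 + 370376 = 370320)
(s - 559)*(-38652 + 35379) = (370320 - 559)*(-38652 + 35379) = 369761*(-3273) = -1210227753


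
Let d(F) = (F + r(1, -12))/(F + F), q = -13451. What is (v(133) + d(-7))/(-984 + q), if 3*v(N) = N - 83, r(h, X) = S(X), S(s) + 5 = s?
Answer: -386/303135 ≈ -0.0012734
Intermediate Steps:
S(s) = -5 + s
r(h, X) = -5 + X
d(F) = (-17 + F)/(2*F) (d(F) = (F + (-5 - 12))/(F + F) = (F - 17)/((2*F)) = (-17 + F)*(1/(2*F)) = (-17 + F)/(2*F))
v(N) = -83/3 + N/3 (v(N) = (N - 83)/3 = (-83 + N)/3 = -83/3 + N/3)
(v(133) + d(-7))/(-984 + q) = ((-83/3 + (1/3)*133) + (1/2)*(-17 - 7)/(-7))/(-984 - 13451) = ((-83/3 + 133/3) + (1/2)*(-1/7)*(-24))/(-14435) = (50/3 + 12/7)*(-1/14435) = (386/21)*(-1/14435) = -386/303135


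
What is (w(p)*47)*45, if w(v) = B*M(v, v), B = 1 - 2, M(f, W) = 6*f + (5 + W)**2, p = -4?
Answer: 48645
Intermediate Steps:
M(f, W) = (5 + W)**2 + 6*f
B = -1
w(v) = -(5 + v)**2 - 6*v (w(v) = -((5 + v)**2 + 6*v) = -(5 + v)**2 - 6*v)
(w(p)*47)*45 = ((-(5 - 4)**2 - 6*(-4))*47)*45 = ((-1*1**2 + 24)*47)*45 = ((-1*1 + 24)*47)*45 = ((-1 + 24)*47)*45 = (23*47)*45 = 1081*45 = 48645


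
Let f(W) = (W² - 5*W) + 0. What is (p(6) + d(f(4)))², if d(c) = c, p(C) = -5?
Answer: 81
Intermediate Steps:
f(W) = W² - 5*W
(p(6) + d(f(4)))² = (-5 + 4*(-5 + 4))² = (-5 + 4*(-1))² = (-5 - 4)² = (-9)² = 81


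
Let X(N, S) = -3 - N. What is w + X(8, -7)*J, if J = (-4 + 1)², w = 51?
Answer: -48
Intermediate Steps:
J = 9 (J = (-3)² = 9)
w + X(8, -7)*J = 51 + (-3 - 1*8)*9 = 51 + (-3 - 8)*9 = 51 - 11*9 = 51 - 99 = -48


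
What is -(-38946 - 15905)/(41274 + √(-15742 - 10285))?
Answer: 2263920174/1703569103 - 54851*I*√26027/1703569103 ≈ 1.3289 - 0.0051944*I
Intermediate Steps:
-(-38946 - 15905)/(41274 + √(-15742 - 10285)) = -(-54851)/(41274 + √(-26027)) = -(-54851)/(41274 + I*√26027) = 54851/(41274 + I*√26027)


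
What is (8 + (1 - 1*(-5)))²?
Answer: 196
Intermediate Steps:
(8 + (1 - 1*(-5)))² = (8 + (1 + 5))² = (8 + 6)² = 14² = 196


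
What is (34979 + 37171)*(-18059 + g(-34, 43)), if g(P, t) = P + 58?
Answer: -1301225250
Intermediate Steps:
g(P, t) = 58 + P
(34979 + 37171)*(-18059 + g(-34, 43)) = (34979 + 37171)*(-18059 + (58 - 34)) = 72150*(-18059 + 24) = 72150*(-18035) = -1301225250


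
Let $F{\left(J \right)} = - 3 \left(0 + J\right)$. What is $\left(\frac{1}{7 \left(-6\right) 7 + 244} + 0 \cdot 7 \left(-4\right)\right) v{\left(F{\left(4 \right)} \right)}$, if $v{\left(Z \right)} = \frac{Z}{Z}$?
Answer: $- \frac{1}{50} \approx -0.02$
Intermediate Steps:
$F{\left(J \right)} = - 3 J$
$v{\left(Z \right)} = 1$
$\left(\frac{1}{7 \left(-6\right) 7 + 244} + 0 \cdot 7 \left(-4\right)\right) v{\left(F{\left(4 \right)} \right)} = \left(\frac{1}{7 \left(-6\right) 7 + 244} + 0 \cdot 7 \left(-4\right)\right) 1 = \left(\frac{1}{\left(-42\right) 7 + 244} + 0 \left(-4\right)\right) 1 = \left(\frac{1}{-294 + 244} + 0\right) 1 = \left(\frac{1}{-50} + 0\right) 1 = \left(- \frac{1}{50} + 0\right) 1 = \left(- \frac{1}{50}\right) 1 = - \frac{1}{50}$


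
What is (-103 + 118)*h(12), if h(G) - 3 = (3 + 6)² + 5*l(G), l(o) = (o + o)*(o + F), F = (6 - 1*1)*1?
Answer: 31860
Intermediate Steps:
F = 5 (F = (6 - 1)*1 = 5*1 = 5)
l(o) = 2*o*(5 + o) (l(o) = (o + o)*(o + 5) = (2*o)*(5 + o) = 2*o*(5 + o))
h(G) = 84 + 10*G*(5 + G) (h(G) = 3 + ((3 + 6)² + 5*(2*G*(5 + G))) = 3 + (9² + 10*G*(5 + G)) = 3 + (81 + 10*G*(5 + G)) = 84 + 10*G*(5 + G))
(-103 + 118)*h(12) = (-103 + 118)*(84 + 10*12*(5 + 12)) = 15*(84 + 10*12*17) = 15*(84 + 2040) = 15*2124 = 31860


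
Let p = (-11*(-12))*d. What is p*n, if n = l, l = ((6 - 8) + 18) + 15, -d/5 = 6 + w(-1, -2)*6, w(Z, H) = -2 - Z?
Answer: 0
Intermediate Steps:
d = 0 (d = -5*(6 + (-2 - 1*(-1))*6) = -5*(6 + (-2 + 1)*6) = -5*(6 - 1*6) = -5*(6 - 6) = -5*0 = 0)
l = 31 (l = (-2 + 18) + 15 = 16 + 15 = 31)
n = 31
p = 0 (p = -11*(-12)*0 = 132*0 = 0)
p*n = 0*31 = 0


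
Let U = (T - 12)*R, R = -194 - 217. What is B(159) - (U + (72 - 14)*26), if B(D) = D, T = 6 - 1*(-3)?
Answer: -2582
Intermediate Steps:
T = 9 (T = 6 + 3 = 9)
R = -411
U = 1233 (U = (9 - 12)*(-411) = -3*(-411) = 1233)
B(159) - (U + (72 - 14)*26) = 159 - (1233 + (72 - 14)*26) = 159 - (1233 + 58*26) = 159 - (1233 + 1508) = 159 - 1*2741 = 159 - 2741 = -2582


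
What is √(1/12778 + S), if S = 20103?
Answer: √3282363253030/12778 ≈ 141.79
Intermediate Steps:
√(1/12778 + S) = √(1/12778 + 20103) = √(256876135/12778) = √3282363253030/12778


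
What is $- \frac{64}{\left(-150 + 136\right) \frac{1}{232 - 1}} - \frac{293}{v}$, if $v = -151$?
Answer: $\frac{159749}{151} \approx 1057.9$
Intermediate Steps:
$- \frac{64}{\left(-150 + 136\right) \frac{1}{232 - 1}} - \frac{293}{v} = - \frac{64}{\left(-150 + 136\right) \frac{1}{232 - 1}} - \frac{293}{-151} = - \frac{64}{\left(-14\right) \frac{1}{232 + \left(-26 + 25\right)}} - - \frac{293}{151} = - \frac{64}{\left(-14\right) \frac{1}{232 - 1}} + \frac{293}{151} = - \frac{64}{\left(-14\right) \frac{1}{231}} + \frac{293}{151} = - \frac{64}{- \frac{2}{33}} + \frac{293}{151} = \left(-64\right) \left(- \frac{33}{2}\right) + \frac{293}{151} = 1056 + \frac{293}{151} = \frac{159749}{151}$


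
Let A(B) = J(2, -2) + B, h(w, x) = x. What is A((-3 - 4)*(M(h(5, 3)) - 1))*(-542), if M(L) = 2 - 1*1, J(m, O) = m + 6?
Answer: -4336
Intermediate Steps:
J(m, O) = 6 + m
M(L) = 1 (M(L) = 2 - 1 = 1)
A(B) = 8 + B (A(B) = (6 + 2) + B = 8 + B)
A((-3 - 4)*(M(h(5, 3)) - 1))*(-542) = (8 + (-3 - 4)*(1 - 1))*(-542) = (8 - 7*0)*(-542) = (8 + 0)*(-542) = 8*(-542) = -4336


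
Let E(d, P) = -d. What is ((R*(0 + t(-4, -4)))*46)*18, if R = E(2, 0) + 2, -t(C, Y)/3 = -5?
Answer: 0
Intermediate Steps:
t(C, Y) = 15 (t(C, Y) = -3*(-5) = 15)
R = 0 (R = -1*2 + 2 = -2 + 2 = 0)
((R*(0 + t(-4, -4)))*46)*18 = ((0*(0 + 15))*46)*18 = ((0*15)*46)*18 = (0*46)*18 = 0*18 = 0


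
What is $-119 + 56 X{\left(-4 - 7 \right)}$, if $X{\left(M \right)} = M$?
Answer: $-735$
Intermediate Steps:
$-119 + 56 X{\left(-4 - 7 \right)} = -119 + 56 \left(-4 - 7\right) = -119 + 56 \left(-11\right) = -119 - 616 = -735$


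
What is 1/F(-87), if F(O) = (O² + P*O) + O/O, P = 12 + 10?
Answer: 1/5656 ≈ 0.00017680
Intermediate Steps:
P = 22
F(O) = 1 + O² + 22*O (F(O) = (O² + 22*O) + O/O = (O² + 22*O) + 1 = 1 + O² + 22*O)
1/F(-87) = 1/(1 + (-87)² + 22*(-87)) = 1/(1 + 7569 - 1914) = 1/5656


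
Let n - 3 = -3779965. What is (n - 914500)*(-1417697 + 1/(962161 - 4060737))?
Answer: 10311014684541909263/1549288 ≈ 6.6553e+12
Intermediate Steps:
n = -3779962 (n = 3 - 3779965 = -3779962)
(n - 914500)*(-1417697 + 1/(962161 - 4060737)) = (-3779962 - 914500)*(-1417697 + 1/(962161 - 4060737)) = -4694462*(-1417697 + 1/(-3098576)) = -4694462*(-1417697 - 1/3098576) = -4694462*(-4392841899473/3098576) = 10311014684541909263/1549288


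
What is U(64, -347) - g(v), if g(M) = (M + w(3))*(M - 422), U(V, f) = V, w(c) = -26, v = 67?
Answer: 14619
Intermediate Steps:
g(M) = (-422 + M)*(-26 + M) (g(M) = (M - 26)*(M - 422) = (-26 + M)*(-422 + M) = (-422 + M)*(-26 + M))
U(64, -347) - g(v) = 64 - (10972 + 67² - 448*67) = 64 - (10972 + 4489 - 30016) = 64 - 1*(-14555) = 64 + 14555 = 14619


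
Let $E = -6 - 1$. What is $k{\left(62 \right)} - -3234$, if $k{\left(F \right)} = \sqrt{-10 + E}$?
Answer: $3234 + i \sqrt{17} \approx 3234.0 + 4.1231 i$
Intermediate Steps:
$E = -7$
$k{\left(F \right)} = i \sqrt{17}$ ($k{\left(F \right)} = \sqrt{-10 - 7} = \sqrt{-17} = i \sqrt{17}$)
$k{\left(62 \right)} - -3234 = i \sqrt{17} - -3234 = i \sqrt{17} + 3234 = 3234 + i \sqrt{17}$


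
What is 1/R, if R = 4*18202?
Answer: 1/72808 ≈ 1.3735e-5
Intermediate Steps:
R = 72808
1/R = 1/72808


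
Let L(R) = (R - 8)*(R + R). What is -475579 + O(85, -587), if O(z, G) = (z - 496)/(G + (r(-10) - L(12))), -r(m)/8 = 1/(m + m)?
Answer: -1623149072/3413 ≈ -4.7558e+5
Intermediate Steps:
r(m) = -4/m (r(m) = -8/(m + m) = -8*1/(2*m) = -4/m)
L(R) = 2*R*(-8 + R) (L(R) = (-8 + R)*(2*R) = 2*R*(-8 + R))
O(z, G) = (-496 + z)/(-478/5 + G) (O(z, G) = (z - 496)/(G + (-4/(-10) - 2*12*(-8 + 12))) = (-496 + z)/(G + (-4*(-1/10) - 2*12*4)) = (-496 + z)/(G + (2/5 - 1*96)) = (-496 + z)/(G + (2/5 - 96)) = (-496 + z)/(G - 478/5) = (-496 + z)/(-478/5 + G))
-475579 + O(85, -587) = -475579 + 5*(-496 + 85)/(-478 + 5*(-587)) = -475579 + 5*(-411)/(-478 - 2935) = -475579 + 5*(-411)/(-3413) = -475579 + 5*(-1/3413)*(-411) = -475579 + 2055/3413 = -1623149072/3413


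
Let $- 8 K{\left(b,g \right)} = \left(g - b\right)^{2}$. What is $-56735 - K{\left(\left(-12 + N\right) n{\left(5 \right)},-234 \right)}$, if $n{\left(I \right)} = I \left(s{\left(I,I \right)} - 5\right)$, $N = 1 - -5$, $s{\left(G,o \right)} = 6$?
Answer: $-51533$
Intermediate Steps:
$N = 6$ ($N = 1 + 5 = 6$)
$n{\left(I \right)} = I$ ($n{\left(I \right)} = I \left(6 - 5\right) = I 1 = I$)
$K{\left(b,g \right)} = - \frac{\left(g - b\right)^{2}}{8}$
$-56735 - K{\left(\left(-12 + N\right) n{\left(5 \right)},-234 \right)} = -56735 - - \frac{\left(\left(-12 + 6\right) 5 - -234\right)^{2}}{8} = -56735 - - \frac{\left(\left(-6\right) 5 + 234\right)^{2}}{8} = -56735 - - \frac{\left(-30 + 234\right)^{2}}{8} = -56735 - - \frac{204^{2}}{8} = -56735 - \left(- \frac{1}{8}\right) 41616 = -56735 - -5202 = -56735 + 5202 = -51533$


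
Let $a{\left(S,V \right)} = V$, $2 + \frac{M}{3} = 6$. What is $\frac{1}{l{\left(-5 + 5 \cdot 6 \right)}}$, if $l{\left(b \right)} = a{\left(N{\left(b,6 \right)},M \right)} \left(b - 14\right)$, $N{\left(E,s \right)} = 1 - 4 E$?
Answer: $\frac{1}{132} \approx 0.0075758$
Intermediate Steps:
$M = 12$ ($M = -6 + 3 \cdot 6 = -6 + 18 = 12$)
$l{\left(b \right)} = -168 + 12 b$ ($l{\left(b \right)} = 12 \left(b - 14\right) = 12 \left(-14 + b\right) = -168 + 12 b$)
$\frac{1}{l{\left(-5 + 5 \cdot 6 \right)}} = \frac{1}{-168 + 12 \left(-5 + 5 \cdot 6\right)} = \frac{1}{-168 + 12 \left(-5 + 30\right)} = \frac{1}{-168 + 12 \cdot 25} = \frac{1}{-168 + 300} = \frac{1}{132}$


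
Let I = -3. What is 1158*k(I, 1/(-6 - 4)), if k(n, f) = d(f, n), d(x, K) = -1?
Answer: -1158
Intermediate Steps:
k(n, f) = -1
1158*k(I, 1/(-6 - 4)) = 1158*(-1) = -1158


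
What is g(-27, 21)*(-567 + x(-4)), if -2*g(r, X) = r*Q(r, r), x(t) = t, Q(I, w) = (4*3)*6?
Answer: -555012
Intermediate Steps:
Q(I, w) = 72 (Q(I, w) = 12*6 = 72)
g(r, X) = -36*r (g(r, X) = -r*72/2 = -36*r)
g(-27, 21)*(-567 + x(-4)) = (-36*(-27))*(-567 - 4) = 972*(-571) = -555012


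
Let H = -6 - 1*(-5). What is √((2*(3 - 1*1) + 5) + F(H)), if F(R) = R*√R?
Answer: √(9 - I) ≈ 3.0046 - 0.16641*I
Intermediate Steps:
H = -1 (H = -6 + 5 = -1)
F(R) = R^(3/2)
√((2*(3 - 1*1) + 5) + F(H)) = √((2*(3 - 1*1) + 5) + (-1)^(3/2)) = √((2*(3 - 1) + 5) - I) = √((2*2 + 5) - I) = √((4 + 5) - I) = √(9 - I)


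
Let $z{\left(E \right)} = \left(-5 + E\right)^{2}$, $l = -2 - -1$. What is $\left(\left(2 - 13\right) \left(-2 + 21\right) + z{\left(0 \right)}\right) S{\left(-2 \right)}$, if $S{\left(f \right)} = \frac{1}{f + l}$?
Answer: $\frac{184}{3} \approx 61.333$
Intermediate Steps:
$l = -1$ ($l = -2 + 1 = -1$)
$S{\left(f \right)} = \frac{1}{-1 + f}$ ($S{\left(f \right)} = \frac{1}{f - 1} = \frac{1}{-1 + f}$)
$\left(\left(2 - 13\right) \left(-2 + 21\right) + z{\left(0 \right)}\right) S{\left(-2 \right)} = \frac{\left(2 - 13\right) \left(-2 + 21\right) + \left(-5 + 0\right)^{2}}{-1 - 2} = \frac{\left(-11\right) 19 + \left(-5\right)^{2}}{-3} = \left(-209 + 25\right) \left(- \frac{1}{3}\right) = \left(-184\right) \left(- \frac{1}{3}\right) = \frac{184}{3}$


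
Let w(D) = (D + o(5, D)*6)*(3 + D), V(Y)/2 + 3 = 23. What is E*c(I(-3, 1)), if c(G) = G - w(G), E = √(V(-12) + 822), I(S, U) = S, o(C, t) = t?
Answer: -3*√862 ≈ -88.079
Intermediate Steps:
V(Y) = 40 (V(Y) = -6 + 2*23 = -6 + 46 = 40)
w(D) = 7*D*(3 + D) (w(D) = (D + D*6)*(3 + D) = (D + 6*D)*(3 + D) = (7*D)*(3 + D) = 7*D*(3 + D))
E = √862 (E = √(40 + 822) = √862 ≈ 29.360)
c(G) = G - 7*G*(3 + G)
E*c(I(-3, 1)) = √862*(-3*(-20 - 7*(-3))) = √862*(-3*(-20 + 21)) = √862*(-3*1) = √862*(-3) = -3*√862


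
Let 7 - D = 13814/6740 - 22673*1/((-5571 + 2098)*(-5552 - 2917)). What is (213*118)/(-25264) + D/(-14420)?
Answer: -1123035729407055187/1128454913238767100 ≈ -0.99520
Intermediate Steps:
D = 490770767681/99121260690 (D = 7 - (13814/6740 - 22673*1/((-5571 + 2098)*(-5552 - 2917))) = 7 - (13814*(1/6740) - 22673/((-8469*(-3473)))) = 7 - (6907/3370 - 22673/29412837) = 7 - 1*203078057149/99121260690 = 7 - 203078057149/99121260690 = 490770767681/99121260690 ≈ 4.9512)
(213*118)/(-25264) + D/(-14420) = (213*118)/(-25264) + (490770767681/99121260690)/(-14420) = 25134*(-1/25264) + (490770767681/99121260690)*(-1/14420) = -12567/12632 - 490770767681/1429328579149800 = -1123035729407055187/1128454913238767100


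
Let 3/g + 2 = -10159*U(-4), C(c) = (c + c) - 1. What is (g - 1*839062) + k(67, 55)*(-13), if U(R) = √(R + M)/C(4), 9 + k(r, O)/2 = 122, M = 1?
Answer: (-8553878000*√3 + 11788021*I)/(-14*I + 10159*√3) ≈ -8.42e+5 + 0.0011935*I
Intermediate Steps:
C(c) = -1 + 2*c (C(c) = 2*c - 1 = -1 + 2*c)
k(r, O) = 226 (k(r, O) = -18 + 2*122 = -18 + 244 = 226)
U(R) = √(1 + R)/7 (U(R) = √(R + 1)/(-1 + 2*4) = √(1 + R)/(-1 + 8) = √(1 + R)/7)
g = 3/(-2 - 10159*I*√3/7) (g = 3/(-2 - 10159*√(1 - 4)/7) = 3/(-2 - 10159*√(-3)/7) = 3/(-2 - 10159*I*√3/7) ≈ -9.4956e-7 + 0.0011935*I)
(g - 1*839062) + k(67, 55)*(-13) = ((-294/309616039 + 213339*I*√3/309616039) - 1*839062) + 226*(-13) = ((-294/309616039 + 213339*I*√3/309616039) - 839062) - 2938 = (-259787052915712/309616039 + 213339*I*√3/309616039) - 2938 = -260696704838294/309616039 + 213339*I*√3/309616039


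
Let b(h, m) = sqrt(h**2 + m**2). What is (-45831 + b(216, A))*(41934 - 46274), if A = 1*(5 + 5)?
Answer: 198906540 - 8680*sqrt(11689) ≈ 1.9797e+8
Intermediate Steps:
A = 10 (A = 1*10 = 10)
(-45831 + b(216, A))*(41934 - 46274) = (-45831 + sqrt(216**2 + 10**2))*(41934 - 46274) = (-45831 + sqrt(46656 + 100))*(-4340) = (-45831 + sqrt(46756))*(-4340) = (-45831 + 2*sqrt(11689))*(-4340) = 198906540 - 8680*sqrt(11689)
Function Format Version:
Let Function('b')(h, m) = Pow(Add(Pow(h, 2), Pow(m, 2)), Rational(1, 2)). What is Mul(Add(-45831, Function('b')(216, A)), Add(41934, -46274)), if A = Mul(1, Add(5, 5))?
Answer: Add(198906540, Mul(-8680, Pow(11689, Rational(1, 2)))) ≈ 1.9797e+8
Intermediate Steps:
A = 10 (A = Mul(1, 10) = 10)
Mul(Add(-45831, Function('b')(216, A)), Add(41934, -46274)) = Mul(Add(-45831, Pow(Add(Pow(216, 2), Pow(10, 2)), Rational(1, 2))), Add(41934, -46274)) = Mul(Add(-45831, Pow(Add(46656, 100), Rational(1, 2))), -4340) = Mul(Add(-45831, Pow(46756, Rational(1, 2))), -4340) = Mul(Add(-45831, Mul(2, Pow(11689, Rational(1, 2)))), -4340) = Add(198906540, Mul(-8680, Pow(11689, Rational(1, 2))))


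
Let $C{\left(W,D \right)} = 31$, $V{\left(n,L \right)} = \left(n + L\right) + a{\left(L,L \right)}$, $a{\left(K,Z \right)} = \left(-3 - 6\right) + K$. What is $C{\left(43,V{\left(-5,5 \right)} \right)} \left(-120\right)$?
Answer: $-3720$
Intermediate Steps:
$a{\left(K,Z \right)} = -9 + K$ ($a{\left(K,Z \right)} = \left(-3 - 6\right) + K = -9 + K$)
$V{\left(n,L \right)} = -9 + n + 2 L$ ($V{\left(n,L \right)} = \left(n + L\right) + \left(-9 + L\right) = \left(L + n\right) + \left(-9 + L\right) = -9 + n + 2 L$)
$C{\left(43,V{\left(-5,5 \right)} \right)} \left(-120\right) = 31 \left(-120\right) = -3720$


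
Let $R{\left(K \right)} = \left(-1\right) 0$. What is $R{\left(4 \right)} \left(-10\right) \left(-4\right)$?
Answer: $0$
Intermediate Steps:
$R{\left(K \right)} = 0$
$R{\left(4 \right)} \left(-10\right) \left(-4\right) = 0 \left(-10\right) \left(-4\right) = 0 \left(-4\right) = 0$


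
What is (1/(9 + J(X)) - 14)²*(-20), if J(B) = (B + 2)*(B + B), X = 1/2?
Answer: -2048000/529 ≈ -3871.5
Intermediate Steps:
X = ½ ≈ 0.50000
J(B) = 2*B*(2 + B) (J(B) = (2 + B)*(2*B) = 2*B*(2 + B))
(1/(9 + J(X)) - 14)²*(-20) = (1/(9 + 2*(½)*(2 + ½)) - 14)²*(-20) = (1/(9 + 2*(½)*(5/2)) - 14)²*(-20) = (1/(9 + 5/2) - 14)²*(-20) = (1/(23/2) - 14)²*(-20) = (2/23 - 14)²*(-20) = (-320/23)²*(-20) = (102400/529)*(-20) = -2048000/529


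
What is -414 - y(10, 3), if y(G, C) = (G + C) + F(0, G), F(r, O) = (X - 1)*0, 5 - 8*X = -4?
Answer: -427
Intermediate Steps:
X = 9/8 (X = 5/8 - ⅛*(-4) = 5/8 + ½ = 9/8 ≈ 1.1250)
F(r, O) = 0 (F(r, O) = (9/8 - 1)*0 = (⅛)*0 = 0)
y(G, C) = C + G (y(G, C) = (G + C) + 0 = (C + G) + 0 = C + G)
-414 - y(10, 3) = -414 - (3 + 10) = -414 - 1*13 = -414 - 13 = -427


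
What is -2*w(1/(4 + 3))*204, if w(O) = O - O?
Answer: 0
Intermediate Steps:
w(O) = 0
-2*w(1/(4 + 3))*204 = -2*0*204 = 0*204 = 0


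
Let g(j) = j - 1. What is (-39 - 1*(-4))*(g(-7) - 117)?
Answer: 4375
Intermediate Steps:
g(j) = -1 + j
(-39 - 1*(-4))*(g(-7) - 117) = (-39 - 1*(-4))*((-1 - 7) - 117) = (-39 + 4)*(-8 - 117) = -35*(-125) = 4375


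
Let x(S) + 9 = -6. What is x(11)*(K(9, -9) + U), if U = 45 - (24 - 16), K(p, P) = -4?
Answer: -495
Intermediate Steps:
x(S) = -15 (x(S) = -9 - 6 = -15)
U = 37 (U = 45 - 1*8 = 45 - 8 = 37)
x(11)*(K(9, -9) + U) = -15*(-4 + 37) = -15*33 = -495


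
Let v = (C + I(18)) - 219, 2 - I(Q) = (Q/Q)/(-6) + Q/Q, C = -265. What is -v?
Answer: 2897/6 ≈ 482.83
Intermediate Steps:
I(Q) = 7/6 (I(Q) = 2 - ((Q/Q)/(-6) + Q/Q) = 2 - (1*(-⅙) + 1) = 2 - (-⅙ + 1) = 2 - 1*⅚ = 2 - ⅚ = 7/6)
v = -2897/6 (v = (-265 + 7/6) - 219 = -1583/6 - 219 = -2897/6 ≈ -482.83)
-v = -1*(-2897/6) = 2897/6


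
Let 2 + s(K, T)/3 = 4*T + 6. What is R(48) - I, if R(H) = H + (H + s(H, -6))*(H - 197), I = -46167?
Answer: 48003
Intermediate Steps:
s(K, T) = 12 + 12*T (s(K, T) = -6 + 3*(4*T + 6) = -6 + 3*(6 + 4*T) = -6 + (18 + 12*T) = 12 + 12*T)
R(H) = H + (-197 + H)*(-60 + H) (R(H) = H + (H + (12 + 12*(-6)))*(H - 197) = H + (H + (12 - 72))*(-197 + H) = H + (H - 60)*(-197 + H) = H + (-60 + H)*(-197 + H) = H + (-197 + H)*(-60 + H))
R(48) - I = (11820 + 48**2 - 256*48) - 1*(-46167) = (11820 + 2304 - 12288) + 46167 = 1836 + 46167 = 48003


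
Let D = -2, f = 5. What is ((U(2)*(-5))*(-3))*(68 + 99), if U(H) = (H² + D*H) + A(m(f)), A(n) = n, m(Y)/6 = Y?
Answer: 75150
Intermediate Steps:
m(Y) = 6*Y
U(H) = 30 + H² - 2*H (U(H) = (H² - 2*H) + 6*5 = (H² - 2*H) + 30 = 30 + H² - 2*H)
((U(2)*(-5))*(-3))*(68 + 99) = (((30 + 2² - 2*2)*(-5))*(-3))*(68 + 99) = (((30 + 4 - 4)*(-5))*(-3))*167 = ((30*(-5))*(-3))*167 = -150*(-3)*167 = 450*167 = 75150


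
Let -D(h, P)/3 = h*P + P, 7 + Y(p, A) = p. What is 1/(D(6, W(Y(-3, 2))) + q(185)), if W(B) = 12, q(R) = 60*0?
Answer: -1/252 ≈ -0.0039683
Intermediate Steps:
Y(p, A) = -7 + p
q(R) = 0
D(h, P) = -3*P - 3*P*h (D(h, P) = -3*(h*P + P) = -3*(P*h + P) = -3*(P + P*h) = -3*P - 3*P*h)
1/(D(6, W(Y(-3, 2))) + q(185)) = 1/(-3*12*(1 + 6) + 0) = 1/(-3*12*7 + 0) = 1/(-252 + 0) = 1/(-252) = -1/252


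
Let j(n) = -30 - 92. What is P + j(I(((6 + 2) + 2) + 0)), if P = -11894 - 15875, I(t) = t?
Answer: -27891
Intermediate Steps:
j(n) = -122
P = -27769
P + j(I(((6 + 2) + 2) + 0)) = -27769 - 122 = -27891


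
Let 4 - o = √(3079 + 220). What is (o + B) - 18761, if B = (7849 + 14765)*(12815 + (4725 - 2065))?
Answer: 349932893 - √3299 ≈ 3.4993e+8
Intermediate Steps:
B = 349951650 (B = 22614*(12815 + 2660) = 22614*15475 = 349951650)
o = 4 - √3299 (o = 4 - √(3079 + 220) = 4 - √3299 ≈ -53.437)
(o + B) - 18761 = ((4 - √3299) + 349951650) - 18761 = (349951654 - √3299) - 18761 = 349932893 - √3299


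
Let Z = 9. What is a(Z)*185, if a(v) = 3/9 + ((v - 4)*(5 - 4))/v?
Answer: 1480/9 ≈ 164.44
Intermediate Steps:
a(v) = ⅓ + (-4 + v)/v (a(v) = 3*(⅑) + ((-4 + v)*1)/v = ⅓ + (-4 + v)/v)
a(Z)*185 = (4/3 - 4/9)*185 = (8/9)*185 = 1480/9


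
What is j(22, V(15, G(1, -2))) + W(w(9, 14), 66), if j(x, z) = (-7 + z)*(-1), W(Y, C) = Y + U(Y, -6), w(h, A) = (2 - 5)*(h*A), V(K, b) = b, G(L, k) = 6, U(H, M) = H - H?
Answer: -377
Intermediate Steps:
U(H, M) = 0
w(h, A) = -3*A*h
W(Y, C) = Y (W(Y, C) = Y + 0 = Y)
j(x, z) = 7 - z
j(22, V(15, G(1, -2))) + W(w(9, 14), 66) = (7 - 1*6) - 3*14*9 = (7 - 6) - 378 = 1 - 378 = -377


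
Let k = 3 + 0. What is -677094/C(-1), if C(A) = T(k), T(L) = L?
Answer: -225698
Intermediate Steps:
k = 3
C(A) = 3
-677094/C(-1) = -677094/3 = -677094*⅓ = -225698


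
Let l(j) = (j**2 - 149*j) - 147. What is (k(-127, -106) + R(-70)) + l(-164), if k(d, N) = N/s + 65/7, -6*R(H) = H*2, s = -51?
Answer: 6095144/119 ≈ 51220.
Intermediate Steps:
R(H) = -H/3 (R(H) = -H*2/6 = -H/3)
k(d, N) = 65/7 - N/51 (k(d, N) = N/(-51) + 65/7 = N*(-1/51) + 65*(1/7) = -N/51 + 65/7 = 65/7 - N/51)
l(j) = -147 + j**2 - 149*j
(k(-127, -106) + R(-70)) + l(-164) = ((65/7 - 1/51*(-106)) - 1/3*(-70)) + (-147 + (-164)**2 - 149*(-164)) = ((65/7 + 106/51) + 70/3) + (-147 + 26896 + 24436) = (4057/357 + 70/3) + 51185 = 4129/119 + 51185 = 6095144/119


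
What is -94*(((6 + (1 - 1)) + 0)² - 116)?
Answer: 7520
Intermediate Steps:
-94*(((6 + (1 - 1)) + 0)² - 116) = -94*(((6 + 0) + 0)² - 116) = -94*((6 + 0)² - 116) = -94*(6² - 116) = -94*(36 - 116) = -94*(-80) = 7520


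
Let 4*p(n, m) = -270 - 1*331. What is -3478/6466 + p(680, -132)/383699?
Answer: -2670953277/4961995468 ≈ -0.53828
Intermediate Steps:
p(n, m) = -601/4 (p(n, m) = (-270 - 1*331)/4 = (-270 - 331)/4 = (¼)*(-601) = -601/4)
-3478/6466 + p(680, -132)/383699 = -3478/6466 - 601/4/383699 = -3478*1/6466 - 601/4*1/383699 = -1739/3233 - 601/1534796 = -2670953277/4961995468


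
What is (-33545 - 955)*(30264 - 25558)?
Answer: -162357000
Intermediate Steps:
(-33545 - 955)*(30264 - 25558) = -34500*4706 = -162357000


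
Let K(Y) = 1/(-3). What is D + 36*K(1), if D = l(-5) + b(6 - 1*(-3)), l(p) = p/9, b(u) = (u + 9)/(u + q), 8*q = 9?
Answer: -97/9 ≈ -10.778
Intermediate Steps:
q = 9/8 (q = (1/8)*9 = 9/8 ≈ 1.1250)
b(u) = (9 + u)/(9/8 + u) (b(u) = (u + 9)/(u + 9/8) = (9 + u)/(9/8 + u))
K(Y) = -1/3
l(p) = p/9 (l(p) = p*(1/9) = p/9)
D = 11/9 (D = (1/9)*(-5) + 8*(9 + (6 - 1*(-3)))/(9 + 8*(6 - 1*(-3))) = -5/9 + 8*(9 + (6 + 3))/(9 + 8*(6 + 3)) = -5/9 + 8*(9 + 9)/(9 + 8*9) = -5/9 + 8*18/(9 + 72) = -5/9 + 8*18/81 = -5/9 + 8*(1/81)*18 = -5/9 + 16/9 = 11/9 ≈ 1.2222)
D + 36*K(1) = 11/9 + 36*(-1/3) = 11/9 - 12 = -97/9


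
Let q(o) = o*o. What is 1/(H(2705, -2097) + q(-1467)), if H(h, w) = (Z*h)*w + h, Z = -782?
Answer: 1/4437959864 ≈ 2.2533e-10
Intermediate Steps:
H(h, w) = h - 782*h*w (H(h, w) = (-782*h)*w + h = -782*h*w + h = h - 782*h*w)
q(o) = o²
1/(H(2705, -2097) + q(-1467)) = 1/(2705*(1 - 782*(-2097)) + (-1467)²) = 1/(2705*(1 + 1639854) + 2152089) = 1/(2705*1639855 + 2152089) = 1/(4435807775 + 2152089) = 1/4437959864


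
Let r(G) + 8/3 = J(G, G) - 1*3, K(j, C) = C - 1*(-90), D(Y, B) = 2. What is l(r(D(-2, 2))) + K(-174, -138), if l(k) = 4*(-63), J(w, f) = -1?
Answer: -300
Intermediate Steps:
K(j, C) = 90 + C (K(j, C) = C + 90 = 90 + C)
r(G) = -20/3 (r(G) = -8/3 + (-1 - 1*3) = -8/3 + (-1 - 3) = -8/3 - 4 = -20/3)
l(k) = -252
l(r(D(-2, 2))) + K(-174, -138) = -252 + (90 - 138) = -252 - 48 = -300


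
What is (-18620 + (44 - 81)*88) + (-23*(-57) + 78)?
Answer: -20487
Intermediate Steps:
(-18620 + (44 - 81)*88) + (-23*(-57) + 78) = (-18620 - 37*88) + (1311 + 78) = (-18620 - 3256) + 1389 = -21876 + 1389 = -20487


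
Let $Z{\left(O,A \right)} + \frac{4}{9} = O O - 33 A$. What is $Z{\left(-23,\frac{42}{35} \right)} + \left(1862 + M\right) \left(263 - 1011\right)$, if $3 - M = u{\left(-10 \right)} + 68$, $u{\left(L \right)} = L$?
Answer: $- \frac{60801617}{45} \approx -1.3511 \cdot 10^{6}$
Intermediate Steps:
$Z{\left(O,A \right)} = - \frac{4}{9} + O^{2} - 33 A$ ($Z{\left(O,A \right)} = - \frac{4}{9} - \left(33 A - O O\right) = - \frac{4}{9} - \left(- O^{2} + 33 A\right) = - \frac{4}{9} + O^{2} - 33 A$)
$M = -55$ ($M = 3 - \left(-10 + 68\right) = 3 - 58 = -55$)
$Z{\left(-23,\frac{42}{35} \right)} + \left(1862 + M\right) \left(263 - 1011\right) = \left(- \frac{4}{9} + \left(-23\right)^{2} - 33 \cdot \frac{42}{35}\right) + \left(1862 - 55\right) \left(263 - 1011\right) = \left(- \frac{4}{9} + 529 - 33 \cdot 42 \cdot \frac{1}{35}\right) + 1807 \left(-748\right) = \left(- \frac{4}{9} + 529 - \frac{198}{5}\right) - 1351636 = \frac{22003}{45} - 1351636 = - \frac{60801617}{45}$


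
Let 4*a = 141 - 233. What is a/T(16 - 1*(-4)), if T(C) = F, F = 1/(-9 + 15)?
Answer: -138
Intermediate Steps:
F = ⅙ (F = 1/6 = ⅙ ≈ 0.16667)
T(C) = ⅙
a = -23 (a = (141 - 233)/4 = (¼)*(-92) = -23)
a/T(16 - 1*(-4)) = -23/⅙ = -23*6 = -138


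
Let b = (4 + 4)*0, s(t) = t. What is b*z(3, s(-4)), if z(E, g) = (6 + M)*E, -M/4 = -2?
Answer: 0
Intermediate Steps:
M = 8 (M = -4*(-2) = 8)
z(E, g) = 14*E (z(E, g) = (6 + 8)*E = 14*E)
b = 0 (b = 8*0 = 0)
b*z(3, s(-4)) = 0*(14*3) = 0*42 = 0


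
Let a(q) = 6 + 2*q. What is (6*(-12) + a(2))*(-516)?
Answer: 31992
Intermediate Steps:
(6*(-12) + a(2))*(-516) = (6*(-12) + (6 + 2*2))*(-516) = (-72 + (6 + 4))*(-516) = (-72 + 10)*(-516) = -62*(-516) = 31992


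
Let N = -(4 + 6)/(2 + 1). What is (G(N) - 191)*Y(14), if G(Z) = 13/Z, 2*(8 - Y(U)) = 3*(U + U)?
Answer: 33133/5 ≈ 6626.6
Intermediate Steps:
N = -10/3 ≈ -3.3333
Y(U) = 8 - 3*U (Y(U) = 8 - 3*(U + U)/2 = 8 - 3*2*U/2 = 8 - 3*U)
(G(N) - 191)*Y(14) = (13/(-10/3) - 191)*(8 - 3*14) = (13*(-3/10) - 191)*(8 - 42) = (-39/10 - 191)*(-34) = -1949/10*(-34) = 33133/5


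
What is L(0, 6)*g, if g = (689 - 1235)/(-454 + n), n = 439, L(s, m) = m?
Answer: 1092/5 ≈ 218.40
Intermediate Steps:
g = 182/5 (g = (689 - 1235)/(-454 + 439) = -546/(-15) = -546*(-1/15) = 182/5 ≈ 36.400)
L(0, 6)*g = 6*(182/5) = 1092/5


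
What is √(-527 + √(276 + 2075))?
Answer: √(-527 + √2351) ≈ 21.875*I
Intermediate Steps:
√(-527 + √(276 + 2075)) = √(-527 + √2351)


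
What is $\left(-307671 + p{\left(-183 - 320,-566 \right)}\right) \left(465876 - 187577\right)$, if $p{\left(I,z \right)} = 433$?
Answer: $-85504028162$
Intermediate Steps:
$\left(-307671 + p{\left(-183 - 320,-566 \right)}\right) \left(465876 - 187577\right) = \left(-307671 + 433\right) \left(465876 - 187577\right) = \left(-307238\right) 278299 = -85504028162$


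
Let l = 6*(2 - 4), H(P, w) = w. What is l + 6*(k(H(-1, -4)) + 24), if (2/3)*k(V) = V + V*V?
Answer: 240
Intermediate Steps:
l = -12 (l = 6*(-2) = -12)
k(V) = 3*V/2 + 3*V²/2 (k(V) = 3*(V + V*V)/2 = 3*(V + V²)/2 = 3*V/2 + 3*V²/2)
l + 6*(k(H(-1, -4)) + 24) = -12 + 6*((3/2)*(-4)*(1 - 4) + 24) = -12 + 6*((3/2)*(-4)*(-3) + 24) = -12 + 6*(18 + 24) = -12 + 6*42 = -12 + 252 = 240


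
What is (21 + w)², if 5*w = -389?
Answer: 80656/25 ≈ 3226.2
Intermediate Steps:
w = -389/5 (w = (⅕)*(-389) = -389/5 ≈ -77.800)
(21 + w)² = (21 - 389/5)² = (-284/5)² = 80656/25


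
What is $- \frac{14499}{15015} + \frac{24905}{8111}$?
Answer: $\frac{85449062}{40595555} \approx 2.1049$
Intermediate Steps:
$- \frac{14499}{15015} + \frac{24905}{8111} = \left(-14499\right) \frac{1}{15015} + 24905 \cdot \frac{1}{8111} = - \frac{4833}{5005} + \frac{24905}{8111} = \frac{85449062}{40595555}$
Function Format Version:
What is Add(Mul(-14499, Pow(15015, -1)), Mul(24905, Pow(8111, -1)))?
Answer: Rational(85449062, 40595555) ≈ 2.1049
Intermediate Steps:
Add(Mul(-14499, Pow(15015, -1)), Mul(24905, Pow(8111, -1))) = Add(Mul(-14499, Rational(1, 15015)), Mul(24905, Rational(1, 8111))) = Add(Rational(-4833, 5005), Rational(24905, 8111)) = Rational(85449062, 40595555)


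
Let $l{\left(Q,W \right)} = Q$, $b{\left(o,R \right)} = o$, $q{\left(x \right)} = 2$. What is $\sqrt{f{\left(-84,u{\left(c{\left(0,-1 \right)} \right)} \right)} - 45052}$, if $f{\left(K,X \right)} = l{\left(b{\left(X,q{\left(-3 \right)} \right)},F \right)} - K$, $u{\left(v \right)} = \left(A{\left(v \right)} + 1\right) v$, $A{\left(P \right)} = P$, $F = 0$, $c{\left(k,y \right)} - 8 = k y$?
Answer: $4 i \sqrt{2806} \approx 211.89 i$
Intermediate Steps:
$c{\left(k,y \right)} = 8 + k y$
$u{\left(v \right)} = v \left(1 + v\right)$ ($u{\left(v \right)} = \left(v + 1\right) v = \left(1 + v\right) v = v \left(1 + v\right)$)
$f{\left(K,X \right)} = X - K$
$\sqrt{f{\left(-84,u{\left(c{\left(0,-1 \right)} \right)} \right)} - 45052} = \sqrt{\left(\left(8 + 0 \left(-1\right)\right) \left(1 + \left(8 + 0 \left(-1\right)\right)\right) - -84\right) - 45052} = \sqrt{\left(\left(8 + 0\right) \left(1 + \left(8 + 0\right)\right) + 84\right) - 45052} = \sqrt{\left(8 \left(1 + 8\right) + 84\right) - 45052} = \sqrt{\left(8 \cdot 9 + 84\right) - 45052} = \sqrt{\left(72 + 84\right) - 45052} = \sqrt{156 - 45052} = \sqrt{-44896} = 4 i \sqrt{2806}$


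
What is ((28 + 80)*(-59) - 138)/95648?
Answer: -465/6832 ≈ -0.068062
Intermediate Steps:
((28 + 80)*(-59) - 138)/95648 = (108*(-59) - 138)*(1/95648) = (-6372 - 138)*(1/95648) = -6510*1/95648 = -465/6832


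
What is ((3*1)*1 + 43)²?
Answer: 2116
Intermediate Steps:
((3*1)*1 + 43)² = (3*1 + 43)² = (3 + 43)² = 46² = 2116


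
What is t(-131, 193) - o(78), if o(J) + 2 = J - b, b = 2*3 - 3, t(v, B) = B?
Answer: 120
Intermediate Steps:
b = 3 (b = 6 - 3 = 3)
o(J) = -5 + J (o(J) = -2 + (J - 1*3) = -2 + (J - 3) = -2 + (-3 + J) = -5 + J)
t(-131, 193) - o(78) = 193 - (-5 + 78) = 193 - 1*73 = 193 - 73 = 120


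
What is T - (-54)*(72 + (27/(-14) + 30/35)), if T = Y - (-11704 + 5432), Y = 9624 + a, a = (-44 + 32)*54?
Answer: 133547/7 ≈ 19078.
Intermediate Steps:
a = -648 (a = -12*54 = -648)
Y = 8976 (Y = 9624 - 648 = 8976)
T = 15248 (T = 8976 - (-11704 + 5432) = 8976 - 1*(-6272) = 8976 + 6272 = 15248)
T - (-54)*(72 + (27/(-14) + 30/35)) = 15248 - (-54)*(72 + (27/(-14) + 30/35)) = 15248 - (-54)*(72 + (27*(-1/14) + 30*(1/35))) = 15248 - (-54)*(72 + (-27/14 + 6/7)) = 15248 - (-54)*(72 - 15/14) = 15248 - (-54)*993/14 = 15248 - 1*(-26811/7) = 15248 + 26811/7 = 133547/7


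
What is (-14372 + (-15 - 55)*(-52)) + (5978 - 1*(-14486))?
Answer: 9732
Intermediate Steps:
(-14372 + (-15 - 55)*(-52)) + (5978 - 1*(-14486)) = (-14372 - 70*(-52)) + (5978 + 14486) = (-14372 + 3640) + 20464 = -10732 + 20464 = 9732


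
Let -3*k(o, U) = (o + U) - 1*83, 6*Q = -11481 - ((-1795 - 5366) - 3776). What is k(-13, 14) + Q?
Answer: -190/3 ≈ -63.333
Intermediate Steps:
Q = -272/3 (Q = (-11481 - ((-1795 - 5366) - 3776))/6 = (-11481 - (-7161 - 3776))/6 = (-11481 - 1*(-10937))/6 = (-11481 + 10937)/6 = (⅙)*(-544) = -272/3 ≈ -90.667)
k(o, U) = 83/3 - U/3 - o/3 (k(o, U) = -((o + U) - 1*83)/3 = -((U + o) - 83)/3 = -(-83 + U + o)/3 = 83/3 - U/3 - o/3)
k(-13, 14) + Q = (83/3 - ⅓*14 - ⅓*(-13)) - 272/3 = (83/3 - 14/3 + 13/3) - 272/3 = 82/3 - 272/3 = -190/3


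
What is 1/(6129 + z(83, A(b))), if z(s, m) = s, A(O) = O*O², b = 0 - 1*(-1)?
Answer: 1/6212 ≈ 0.00016098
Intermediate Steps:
b = 1 (b = 0 + 1 = 1)
A(O) = O³
1/(6129 + z(83, A(b))) = 1/(6129 + 83) = 1/6212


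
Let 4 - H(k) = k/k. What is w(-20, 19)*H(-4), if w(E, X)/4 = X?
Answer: 228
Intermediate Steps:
H(k) = 3 (H(k) = 4 - k/k = 4 - 1*1 = 4 - 1 = 3)
w(E, X) = 4*X
w(-20, 19)*H(-4) = (4*19)*3 = 76*3 = 228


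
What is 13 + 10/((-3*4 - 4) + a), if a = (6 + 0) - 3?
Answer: 159/13 ≈ 12.231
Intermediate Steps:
a = 3 (a = 6 - 3 = 3)
13 + 10/((-3*4 - 4) + a) = 13 + 10/((-3*4 - 4) + 3) = 13 + 10/((-12 - 4) + 3) = 13 + 10/(-16 + 3) = 13 + 10/(-13) = 13 + 10*(-1/13) = 13 - 10/13 = 159/13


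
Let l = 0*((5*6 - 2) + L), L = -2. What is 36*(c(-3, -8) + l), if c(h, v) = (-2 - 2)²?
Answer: 576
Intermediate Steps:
c(h, v) = 16 (c(h, v) = (-4)² = 16)
l = 0 (l = 0*((5*6 - 2) - 2) = 0*((30 - 2) - 2) = 0*(28 - 2) = 0*26 = 0)
36*(c(-3, -8) + l) = 36*(16 + 0) = 36*16 = 576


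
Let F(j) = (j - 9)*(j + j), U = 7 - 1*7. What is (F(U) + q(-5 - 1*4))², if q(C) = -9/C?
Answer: 1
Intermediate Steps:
U = 0 (U = 7 - 7 = 0)
F(j) = 2*j*(-9 + j) (F(j) = (-9 + j)*(2*j) = 2*j*(-9 + j))
(F(U) + q(-5 - 1*4))² = (2*0*(-9 + 0) - 9/(-5 - 1*4))² = (2*0*(-9) - 9/(-5 - 4))² = (0 - 9/(-9))² = (0 - 9*(-⅑))² = (0 + 1)² = 1² = 1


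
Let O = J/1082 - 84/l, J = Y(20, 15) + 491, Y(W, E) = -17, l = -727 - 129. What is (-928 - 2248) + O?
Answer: -367636145/115774 ≈ -3175.5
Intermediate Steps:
l = -856
J = 474 (J = -17 + 491 = 474)
O = 62079/115774 (O = 474/1082 - 84/(-856) = 474*(1/1082) - 84*(-1/856) = 237/541 + 21/214 = 62079/115774 ≈ 0.53621)
(-928 - 2248) + O = (-928 - 2248) + 62079/115774 = -3176 + 62079/115774 = -367636145/115774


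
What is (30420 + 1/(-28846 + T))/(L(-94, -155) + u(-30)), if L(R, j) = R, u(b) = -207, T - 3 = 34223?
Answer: -23379943/231340 ≈ -101.06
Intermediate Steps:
T = 34226 (T = 3 + 34223 = 34226)
(30420 + 1/(-28846 + T))/(L(-94, -155) + u(-30)) = (30420 + 1/(-28846 + 34226))/(-94 - 207) = (30420 + 1/5380)/(-301) = (30420 + 1/5380)*(-1/301) = (163659601/5380)*(-1/301) = -23379943/231340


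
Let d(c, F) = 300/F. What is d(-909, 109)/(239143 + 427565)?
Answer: 25/6055931 ≈ 4.1282e-6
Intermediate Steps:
d(-909, 109)/(239143 + 427565) = (300/109)/(239143 + 427565) = (300*(1/109))/666708 = (300/109)*(1/666708) = 25/6055931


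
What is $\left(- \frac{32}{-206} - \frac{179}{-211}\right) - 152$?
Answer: $- \frac{3281603}{21733} \approx -151.0$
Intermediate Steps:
$\left(- \frac{32}{-206} - \frac{179}{-211}\right) - 152 = \left(\left(-32\right) \left(- \frac{1}{206}\right) - - \frac{179}{211}\right) - 152 = \left(\frac{16}{103} + \frac{179}{211}\right) - 152 = \frac{21813}{21733} - 152 = - \frac{3281603}{21733}$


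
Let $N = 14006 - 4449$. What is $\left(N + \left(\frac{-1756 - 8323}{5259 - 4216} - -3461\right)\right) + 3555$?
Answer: $\frac{17275560}{1043} \approx 16563.0$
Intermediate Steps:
$N = 9557$
$\left(N + \left(\frac{-1756 - 8323}{5259 - 4216} - -3461\right)\right) + 3555 = \left(9557 + \left(\frac{-1756 - 8323}{5259 - 4216} - -3461\right)\right) + 3555 = \left(9557 + \left(- \frac{10079}{1043} + 3461\right)\right) + 3555 = \left(9557 + \frac{3599744}{1043}\right) + 3555 = \frac{13567695}{1043} + 3555 = \frac{17275560}{1043}$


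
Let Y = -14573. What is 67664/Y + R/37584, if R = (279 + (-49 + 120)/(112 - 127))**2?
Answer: -81386470723/30808779300 ≈ -2.6417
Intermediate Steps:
R = 16924996/225 (R = (279 + 71/(-15))**2 = (279 + 71*(-1/15))**2 = (279 - 71/15)**2 = (4114/15)**2 = 16924996/225 ≈ 75222.)
67664/Y + R/37584 = 67664/(-14573) + (16924996/225)/37584 = 67664*(-1/14573) + (16924996/225)*(1/37584) = -67664/14573 + 4231249/2114100 = -81386470723/30808779300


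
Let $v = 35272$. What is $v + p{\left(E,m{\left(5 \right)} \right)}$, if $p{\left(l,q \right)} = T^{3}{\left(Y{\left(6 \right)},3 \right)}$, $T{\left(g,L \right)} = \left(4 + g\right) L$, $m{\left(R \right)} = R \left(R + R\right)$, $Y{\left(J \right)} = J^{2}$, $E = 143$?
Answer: $1763272$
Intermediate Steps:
$m{\left(R \right)} = 2 R^{2}$ ($m{\left(R \right)} = R 2 R = 2 R^{2}$)
$T{\left(g,L \right)} = L \left(4 + g\right)$
$p{\left(l,q \right)} = 1728000$ ($p{\left(l,q \right)} = \left(3 \left(4 + 6^{2}\right)\right)^{3} = \left(3 \left(4 + 36\right)\right)^{3} = \left(3 \cdot 40\right)^{3} = 120^{3} = 1728000$)
$v + p{\left(E,m{\left(5 \right)} \right)} = 35272 + 1728000 = 1763272$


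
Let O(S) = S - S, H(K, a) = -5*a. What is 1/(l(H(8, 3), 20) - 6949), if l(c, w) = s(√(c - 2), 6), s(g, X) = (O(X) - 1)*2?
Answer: -1/6951 ≈ -0.00014386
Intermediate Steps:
O(S) = 0
s(g, X) = -2 (s(g, X) = (0 - 1)*2 = -1*2 = -2)
l(c, w) = -2
1/(l(H(8, 3), 20) - 6949) = 1/(-2 - 6949) = 1/(-6951) = -1/6951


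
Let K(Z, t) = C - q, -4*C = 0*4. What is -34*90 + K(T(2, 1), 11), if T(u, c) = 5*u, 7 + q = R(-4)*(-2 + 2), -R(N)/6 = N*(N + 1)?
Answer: -3053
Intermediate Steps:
R(N) = -6*N*(1 + N) (R(N) = -6*N*(N + 1) = -6*N*(1 + N))
C = 0 (C = -0*4 = -¼*0 = 0)
q = -7 (q = -7 + (-6*(-4)*(1 - 4))*(-2 + 2) = -7 - 6*(-4)*(-3)*0 = -7 - 72*0 = -7 + 0 = -7)
K(Z, t) = 7 (K(Z, t) = 0 - 1*(-7) = 0 + 7 = 7)
-34*90 + K(T(2, 1), 11) = -34*90 + 7 = -3060 + 7 = -3053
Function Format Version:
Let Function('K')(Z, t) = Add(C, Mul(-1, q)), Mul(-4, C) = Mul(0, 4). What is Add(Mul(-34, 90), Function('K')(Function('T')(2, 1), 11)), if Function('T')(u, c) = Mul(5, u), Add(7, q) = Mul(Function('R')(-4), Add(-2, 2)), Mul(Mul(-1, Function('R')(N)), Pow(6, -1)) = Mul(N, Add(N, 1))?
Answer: -3053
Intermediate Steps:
Function('R')(N) = Mul(-6, N, Add(1, N)) (Function('R')(N) = Mul(-6, Mul(N, Add(N, 1))) = Mul(-6, Mul(N, Add(1, N))) = Mul(-6, N, Add(1, N)))
C = 0 (C = Mul(Rational(-1, 4), Mul(0, 4)) = Mul(Rational(-1, 4), 0) = 0)
q = -7 (q = Add(-7, Mul(Mul(-6, -4, Add(1, -4)), Add(-2, 2))) = Add(-7, Mul(Mul(-6, -4, -3), 0)) = Add(-7, Mul(-72, 0)) = Add(-7, 0) = -7)
Function('K')(Z, t) = 7 (Function('K')(Z, t) = Add(0, Mul(-1, -7)) = Add(0, 7) = 7)
Add(Mul(-34, 90), Function('K')(Function('T')(2, 1), 11)) = Add(Mul(-34, 90), 7) = Add(-3060, 7) = -3053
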